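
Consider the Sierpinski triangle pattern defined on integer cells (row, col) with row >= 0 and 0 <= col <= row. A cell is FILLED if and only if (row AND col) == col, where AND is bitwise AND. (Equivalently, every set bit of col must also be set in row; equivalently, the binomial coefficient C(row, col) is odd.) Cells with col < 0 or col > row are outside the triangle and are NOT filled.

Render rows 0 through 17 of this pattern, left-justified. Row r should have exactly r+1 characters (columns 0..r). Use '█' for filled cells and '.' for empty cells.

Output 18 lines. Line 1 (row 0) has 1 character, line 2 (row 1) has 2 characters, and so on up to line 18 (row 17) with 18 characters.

r0=0: █
r1=1: ██
r2=10: █.█
r3=11: ████
r4=100: █...█
r5=101: ██..██
r6=110: █.█.█.█
r7=111: ████████
r8=1000: █.......█
r9=1001: ██......██
r10=1010: █.█.....█.█
r11=1011: ████....████
r12=1100: █...█...█...█
r13=1101: ██..██..██..██
r14=1110: █.█.█.█.█.█.█.█
r15=1111: ████████████████
r16=10000: █...............█
r17=10001: ██..............██

Answer: █
██
█.█
████
█...█
██..██
█.█.█.█
████████
█.......█
██......██
█.█.....█.█
████....████
█...█...█...█
██..██..██..██
█.█.█.█.█.█.█.█
████████████████
█...............█
██..............██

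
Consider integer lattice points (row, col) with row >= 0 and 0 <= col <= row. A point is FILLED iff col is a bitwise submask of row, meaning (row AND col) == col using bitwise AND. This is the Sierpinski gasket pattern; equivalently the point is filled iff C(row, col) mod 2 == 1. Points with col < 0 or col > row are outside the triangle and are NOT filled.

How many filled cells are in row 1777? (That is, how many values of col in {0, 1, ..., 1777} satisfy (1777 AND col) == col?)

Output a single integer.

Answer: 128

Derivation:
1777 in binary = 11011110001
popcount(1777) = number of 1-bits in 11011110001 = 7
A col c satisfies (1777 AND c) == c iff every set bit of c is also set in 1777; each of the 7 set bits of 1777 can independently be on or off in c.
count = 2^7 = 128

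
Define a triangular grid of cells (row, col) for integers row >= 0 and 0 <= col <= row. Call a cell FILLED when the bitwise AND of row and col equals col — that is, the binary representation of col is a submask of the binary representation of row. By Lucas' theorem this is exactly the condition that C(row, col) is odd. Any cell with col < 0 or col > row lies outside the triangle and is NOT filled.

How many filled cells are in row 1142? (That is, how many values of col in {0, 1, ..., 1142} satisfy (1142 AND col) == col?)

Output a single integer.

Answer: 64

Derivation:
1142 in binary = 10001110110
popcount(1142) = number of 1-bits in 10001110110 = 6
A col c satisfies (1142 AND c) == c iff every set bit of c is also set in 1142; each of the 6 set bits of 1142 can independently be on or off in c.
count = 2^6 = 64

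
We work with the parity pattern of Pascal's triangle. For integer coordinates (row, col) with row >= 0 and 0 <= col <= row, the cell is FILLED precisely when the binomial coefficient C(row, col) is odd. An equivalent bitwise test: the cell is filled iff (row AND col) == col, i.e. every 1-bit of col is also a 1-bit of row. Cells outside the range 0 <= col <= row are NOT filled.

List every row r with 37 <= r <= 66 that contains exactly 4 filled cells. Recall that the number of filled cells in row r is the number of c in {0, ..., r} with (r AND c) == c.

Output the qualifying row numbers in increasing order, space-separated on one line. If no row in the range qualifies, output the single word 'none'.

Answer: 40 48 65 66

Derivation:
Row r has 2^popcount(r) filled cells, so we need popcount(r) = log2(4) = 2.
Scan r = 37..66 and keep those with exactly 2 one-bits:
r=37=100101 popcount=3 -> skip
r=38=100110 popcount=3 -> skip
r=39=100111 popcount=4 -> skip
r=40=101000 popcount=2 -> KEEP
r=41=101001 popcount=3 -> skip
r=42=101010 popcount=3 -> skip
r=43=101011 popcount=4 -> skip
r=44=101100 popcount=3 -> skip
r=45=101101 popcount=4 -> skip
r=46=101110 popcount=4 -> skip
r=47=101111 popcount=5 -> skip
r=48=110000 popcount=2 -> KEEP
r=49=110001 popcount=3 -> skip
r=50=110010 popcount=3 -> skip
r=51=110011 popcount=4 -> skip
r=52=110100 popcount=3 -> skip
r=53=110101 popcount=4 -> skip
r=54=110110 popcount=4 -> skip
r=55=110111 popcount=5 -> skip
r=56=111000 popcount=3 -> skip
r=57=111001 popcount=4 -> skip
r=58=111010 popcount=4 -> skip
r=59=111011 popcount=5 -> skip
r=60=111100 popcount=4 -> skip
r=61=111101 popcount=5 -> skip
r=62=111110 popcount=5 -> skip
r=63=111111 popcount=6 -> skip
r=64=1000000 popcount=1 -> skip
r=65=1000001 popcount=2 -> KEEP
r=66=1000010 popcount=2 -> KEEP
Kept rows: 40 48 65 66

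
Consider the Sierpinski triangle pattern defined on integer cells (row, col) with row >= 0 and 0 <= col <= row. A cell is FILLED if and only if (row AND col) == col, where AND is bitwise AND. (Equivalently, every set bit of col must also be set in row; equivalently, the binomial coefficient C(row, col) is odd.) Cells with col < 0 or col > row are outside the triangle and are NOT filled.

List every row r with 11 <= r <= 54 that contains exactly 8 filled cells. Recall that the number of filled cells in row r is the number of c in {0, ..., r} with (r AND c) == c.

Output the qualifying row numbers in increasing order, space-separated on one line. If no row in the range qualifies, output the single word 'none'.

Row r has 2^popcount(r) filled cells, so we need popcount(r) = log2(8) = 3.
Scan r = 11..54 and keep those with exactly 3 one-bits:
r=11=1011 popcount=3 -> KEEP
r=12=1100 popcount=2 -> skip
r=13=1101 popcount=3 -> KEEP
r=14=1110 popcount=3 -> KEEP
r=15=1111 popcount=4 -> skip
r=16=10000 popcount=1 -> skip
r=17=10001 popcount=2 -> skip
r=18=10010 popcount=2 -> skip
r=19=10011 popcount=3 -> KEEP
r=20=10100 popcount=2 -> skip
r=21=10101 popcount=3 -> KEEP
r=22=10110 popcount=3 -> KEEP
r=23=10111 popcount=4 -> skip
r=24=11000 popcount=2 -> skip
r=25=11001 popcount=3 -> KEEP
r=26=11010 popcount=3 -> KEEP
r=27=11011 popcount=4 -> skip
r=28=11100 popcount=3 -> KEEP
r=29=11101 popcount=4 -> skip
r=30=11110 popcount=4 -> skip
r=31=11111 popcount=5 -> skip
r=32=100000 popcount=1 -> skip
r=33=100001 popcount=2 -> skip
r=34=100010 popcount=2 -> skip
r=35=100011 popcount=3 -> KEEP
r=36=100100 popcount=2 -> skip
r=37=100101 popcount=3 -> KEEP
r=38=100110 popcount=3 -> KEEP
r=39=100111 popcount=4 -> skip
r=40=101000 popcount=2 -> skip
r=41=101001 popcount=3 -> KEEP
r=42=101010 popcount=3 -> KEEP
r=43=101011 popcount=4 -> skip
r=44=101100 popcount=3 -> KEEP
r=45=101101 popcount=4 -> skip
r=46=101110 popcount=4 -> skip
r=47=101111 popcount=5 -> skip
r=48=110000 popcount=2 -> skip
r=49=110001 popcount=3 -> KEEP
r=50=110010 popcount=3 -> KEEP
r=51=110011 popcount=4 -> skip
r=52=110100 popcount=3 -> KEEP
r=53=110101 popcount=4 -> skip
r=54=110110 popcount=4 -> skip
Kept rows: 11 13 14 19 21 22 25 26 28 35 37 38 41 42 44 49 50 52

Answer: 11 13 14 19 21 22 25 26 28 35 37 38 41 42 44 49 50 52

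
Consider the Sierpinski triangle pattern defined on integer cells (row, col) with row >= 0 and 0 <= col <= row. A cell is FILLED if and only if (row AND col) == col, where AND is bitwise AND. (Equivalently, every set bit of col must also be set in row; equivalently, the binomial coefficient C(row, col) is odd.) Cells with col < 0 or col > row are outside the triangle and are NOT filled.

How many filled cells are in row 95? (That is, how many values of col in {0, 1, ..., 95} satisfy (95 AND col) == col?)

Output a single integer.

95 in binary = 1011111
popcount(95) = number of 1-bits in 1011111 = 6
A col c satisfies (95 AND c) == c iff every set bit of c is also set in 95; each of the 6 set bits of 95 can independently be on or off in c.
count = 2^6 = 64

Answer: 64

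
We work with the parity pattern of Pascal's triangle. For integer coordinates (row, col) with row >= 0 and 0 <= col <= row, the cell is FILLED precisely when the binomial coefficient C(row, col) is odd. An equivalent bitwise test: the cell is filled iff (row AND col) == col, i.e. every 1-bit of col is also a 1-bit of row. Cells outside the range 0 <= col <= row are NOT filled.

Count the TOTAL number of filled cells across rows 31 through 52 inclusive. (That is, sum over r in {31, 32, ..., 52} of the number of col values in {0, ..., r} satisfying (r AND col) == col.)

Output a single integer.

r31=11111 pc5: +32 =32
r32=100000 pc1: +2 =34
r33=100001 pc2: +4 =38
r34=100010 pc2: +4 =42
r35=100011 pc3: +8 =50
r36=100100 pc2: +4 =54
r37=100101 pc3: +8 =62
r38=100110 pc3: +8 =70
r39=100111 pc4: +16 =86
r40=101000 pc2: +4 =90
r41=101001 pc3: +8 =98
r42=101010 pc3: +8 =106
r43=101011 pc4: +16 =122
r44=101100 pc3: +8 =130
r45=101101 pc4: +16 =146
r46=101110 pc4: +16 =162
r47=101111 pc5: +32 =194
r48=110000 pc2: +4 =198
r49=110001 pc3: +8 =206
r50=110010 pc3: +8 =214
r51=110011 pc4: +16 =230
r52=110100 pc3: +8 =238

Answer: 238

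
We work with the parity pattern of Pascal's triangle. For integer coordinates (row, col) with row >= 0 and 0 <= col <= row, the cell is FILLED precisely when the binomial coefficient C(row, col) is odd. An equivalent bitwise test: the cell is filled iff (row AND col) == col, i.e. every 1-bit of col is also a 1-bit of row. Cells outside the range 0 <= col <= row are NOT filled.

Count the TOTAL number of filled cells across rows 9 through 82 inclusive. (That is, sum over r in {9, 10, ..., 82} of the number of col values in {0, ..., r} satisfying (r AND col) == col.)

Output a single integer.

Answer: 882

Derivation:
r9=1001 pc2: +4 =4
r10=1010 pc2: +4 =8
r11=1011 pc3: +8 =16
r12=1100 pc2: +4 =20
r13=1101 pc3: +8 =28
r14=1110 pc3: +8 =36
r15=1111 pc4: +16 =52
r16=10000 pc1: +2 =54
r17=10001 pc2: +4 =58
r18=10010 pc2: +4 =62
r19=10011 pc3: +8 =70
r20=10100 pc2: +4 =74
r21=10101 pc3: +8 =82
r22=10110 pc3: +8 =90
r23=10111 pc4: +16 =106
r24=11000 pc2: +4 =110
r25=11001 pc3: +8 =118
r26=11010 pc3: +8 =126
r27=11011 pc4: +16 =142
r28=11100 pc3: +8 =150
r29=11101 pc4: +16 =166
r30=11110 pc4: +16 =182
r31=11111 pc5: +32 =214
r32=100000 pc1: +2 =216
r33=100001 pc2: +4 =220
r34=100010 pc2: +4 =224
r35=100011 pc3: +8 =232
r36=100100 pc2: +4 =236
r37=100101 pc3: +8 =244
r38=100110 pc3: +8 =252
r39=100111 pc4: +16 =268
r40=101000 pc2: +4 =272
r41=101001 pc3: +8 =280
r42=101010 pc3: +8 =288
r43=101011 pc4: +16 =304
r44=101100 pc3: +8 =312
r45=101101 pc4: +16 =328
r46=101110 pc4: +16 =344
r47=101111 pc5: +32 =376
r48=110000 pc2: +4 =380
r49=110001 pc3: +8 =388
r50=110010 pc3: +8 =396
r51=110011 pc4: +16 =412
r52=110100 pc3: +8 =420
r53=110101 pc4: +16 =436
r54=110110 pc4: +16 =452
r55=110111 pc5: +32 =484
r56=111000 pc3: +8 =492
r57=111001 pc4: +16 =508
r58=111010 pc4: +16 =524
r59=111011 pc5: +32 =556
r60=111100 pc4: +16 =572
r61=111101 pc5: +32 =604
r62=111110 pc5: +32 =636
r63=111111 pc6: +64 =700
r64=1000000 pc1: +2 =702
r65=1000001 pc2: +4 =706
r66=1000010 pc2: +4 =710
r67=1000011 pc3: +8 =718
r68=1000100 pc2: +4 =722
r69=1000101 pc3: +8 =730
r70=1000110 pc3: +8 =738
r71=1000111 pc4: +16 =754
r72=1001000 pc2: +4 =758
r73=1001001 pc3: +8 =766
r74=1001010 pc3: +8 =774
r75=1001011 pc4: +16 =790
r76=1001100 pc3: +8 =798
r77=1001101 pc4: +16 =814
r78=1001110 pc4: +16 =830
r79=1001111 pc5: +32 =862
r80=1010000 pc2: +4 =866
r81=1010001 pc3: +8 =874
r82=1010010 pc3: +8 =882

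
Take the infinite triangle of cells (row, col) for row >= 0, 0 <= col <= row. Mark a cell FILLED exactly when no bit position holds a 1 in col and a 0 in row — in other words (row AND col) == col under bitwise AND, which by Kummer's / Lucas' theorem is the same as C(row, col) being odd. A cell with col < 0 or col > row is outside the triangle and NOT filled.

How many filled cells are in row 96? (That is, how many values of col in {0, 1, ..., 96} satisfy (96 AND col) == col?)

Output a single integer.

Answer: 4

Derivation:
96 in binary = 1100000
popcount(96) = number of 1-bits in 1100000 = 2
A col c satisfies (96 AND c) == c iff every set bit of c is also set in 96; each of the 2 set bits of 96 can independently be on or off in c.
count = 2^2 = 4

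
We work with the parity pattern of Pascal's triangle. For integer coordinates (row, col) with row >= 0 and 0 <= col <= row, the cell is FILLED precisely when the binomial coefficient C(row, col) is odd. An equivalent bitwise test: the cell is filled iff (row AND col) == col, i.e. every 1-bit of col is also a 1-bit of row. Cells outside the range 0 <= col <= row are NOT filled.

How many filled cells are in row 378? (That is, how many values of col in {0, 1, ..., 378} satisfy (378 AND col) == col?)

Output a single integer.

Answer: 64

Derivation:
378 in binary = 101111010
popcount(378) = number of 1-bits in 101111010 = 6
A col c satisfies (378 AND c) == c iff every set bit of c is also set in 378; each of the 6 set bits of 378 can independently be on or off in c.
count = 2^6 = 64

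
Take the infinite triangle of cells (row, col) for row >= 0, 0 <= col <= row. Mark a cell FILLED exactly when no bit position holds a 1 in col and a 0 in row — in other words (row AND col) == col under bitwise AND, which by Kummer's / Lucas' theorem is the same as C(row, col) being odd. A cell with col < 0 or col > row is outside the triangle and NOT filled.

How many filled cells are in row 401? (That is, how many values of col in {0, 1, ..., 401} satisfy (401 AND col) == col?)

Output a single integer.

401 in binary = 110010001
popcount(401) = number of 1-bits in 110010001 = 4
A col c satisfies (401 AND c) == c iff every set bit of c is also set in 401; each of the 4 set bits of 401 can independently be on or off in c.
count = 2^4 = 16

Answer: 16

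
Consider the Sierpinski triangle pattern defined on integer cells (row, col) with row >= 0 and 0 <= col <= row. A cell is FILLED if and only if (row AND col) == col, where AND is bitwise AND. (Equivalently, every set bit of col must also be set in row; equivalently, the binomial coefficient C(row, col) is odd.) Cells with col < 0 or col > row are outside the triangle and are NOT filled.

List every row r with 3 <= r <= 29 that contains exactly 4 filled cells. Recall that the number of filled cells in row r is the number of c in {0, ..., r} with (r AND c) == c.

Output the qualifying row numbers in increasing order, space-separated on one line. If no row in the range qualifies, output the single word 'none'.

Answer: 3 5 6 9 10 12 17 18 20 24

Derivation:
Row r has 2^popcount(r) filled cells, so we need popcount(r) = log2(4) = 2.
Scan r = 3..29 and keep those with exactly 2 one-bits:
r=3=11 popcount=2 -> KEEP
r=4=100 popcount=1 -> skip
r=5=101 popcount=2 -> KEEP
r=6=110 popcount=2 -> KEEP
r=7=111 popcount=3 -> skip
r=8=1000 popcount=1 -> skip
r=9=1001 popcount=2 -> KEEP
r=10=1010 popcount=2 -> KEEP
r=11=1011 popcount=3 -> skip
r=12=1100 popcount=2 -> KEEP
r=13=1101 popcount=3 -> skip
r=14=1110 popcount=3 -> skip
r=15=1111 popcount=4 -> skip
r=16=10000 popcount=1 -> skip
r=17=10001 popcount=2 -> KEEP
r=18=10010 popcount=2 -> KEEP
r=19=10011 popcount=3 -> skip
r=20=10100 popcount=2 -> KEEP
r=21=10101 popcount=3 -> skip
r=22=10110 popcount=3 -> skip
r=23=10111 popcount=4 -> skip
r=24=11000 popcount=2 -> KEEP
r=25=11001 popcount=3 -> skip
r=26=11010 popcount=3 -> skip
r=27=11011 popcount=4 -> skip
r=28=11100 popcount=3 -> skip
r=29=11101 popcount=4 -> skip
Kept rows: 3 5 6 9 10 12 17 18 20 24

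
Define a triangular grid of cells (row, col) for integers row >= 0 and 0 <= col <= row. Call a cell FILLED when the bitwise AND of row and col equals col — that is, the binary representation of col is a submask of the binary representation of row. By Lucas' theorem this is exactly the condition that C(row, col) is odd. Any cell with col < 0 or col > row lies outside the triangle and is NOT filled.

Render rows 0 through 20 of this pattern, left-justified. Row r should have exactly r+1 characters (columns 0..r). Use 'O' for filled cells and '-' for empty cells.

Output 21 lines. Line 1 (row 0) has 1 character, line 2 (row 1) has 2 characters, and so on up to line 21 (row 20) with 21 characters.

Answer: O
OO
O-O
OOOO
O---O
OO--OO
O-O-O-O
OOOOOOOO
O-------O
OO------OO
O-O-----O-O
OOOO----OOOO
O---O---O---O
OO--OO--OO--OO
O-O-O-O-O-O-O-O
OOOOOOOOOOOOOOOO
O---------------O
OO--------------OO
O-O-------------O-O
OOOO------------OOOO
O---O-----------O---O

Derivation:
r0=0: O
r1=1: OO
r2=10: O-O
r3=11: OOOO
r4=100: O---O
r5=101: OO--OO
r6=110: O-O-O-O
r7=111: OOOOOOOO
r8=1000: O-------O
r9=1001: OO------OO
r10=1010: O-O-----O-O
r11=1011: OOOO----OOOO
r12=1100: O---O---O---O
r13=1101: OO--OO--OO--OO
r14=1110: O-O-O-O-O-O-O-O
r15=1111: OOOOOOOOOOOOOOOO
r16=10000: O---------------O
r17=10001: OO--------------OO
r18=10010: O-O-------------O-O
r19=10011: OOOO------------OOOO
r20=10100: O---O-----------O---O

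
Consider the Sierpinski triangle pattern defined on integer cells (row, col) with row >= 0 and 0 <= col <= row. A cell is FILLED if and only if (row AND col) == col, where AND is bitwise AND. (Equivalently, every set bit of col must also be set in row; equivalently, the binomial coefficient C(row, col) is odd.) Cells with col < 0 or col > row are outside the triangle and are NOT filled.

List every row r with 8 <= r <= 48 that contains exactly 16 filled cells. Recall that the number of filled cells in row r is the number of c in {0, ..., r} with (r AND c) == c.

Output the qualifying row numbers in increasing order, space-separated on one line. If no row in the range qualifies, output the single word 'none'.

Answer: 15 23 27 29 30 39 43 45 46

Derivation:
Row r has 2^popcount(r) filled cells, so we need popcount(r) = log2(16) = 4.
Scan r = 8..48 and keep those with exactly 4 one-bits:
r=8=1000 popcount=1 -> skip
r=9=1001 popcount=2 -> skip
r=10=1010 popcount=2 -> skip
r=11=1011 popcount=3 -> skip
r=12=1100 popcount=2 -> skip
r=13=1101 popcount=3 -> skip
r=14=1110 popcount=3 -> skip
r=15=1111 popcount=4 -> KEEP
r=16=10000 popcount=1 -> skip
r=17=10001 popcount=2 -> skip
r=18=10010 popcount=2 -> skip
r=19=10011 popcount=3 -> skip
r=20=10100 popcount=2 -> skip
r=21=10101 popcount=3 -> skip
r=22=10110 popcount=3 -> skip
r=23=10111 popcount=4 -> KEEP
r=24=11000 popcount=2 -> skip
r=25=11001 popcount=3 -> skip
r=26=11010 popcount=3 -> skip
r=27=11011 popcount=4 -> KEEP
r=28=11100 popcount=3 -> skip
r=29=11101 popcount=4 -> KEEP
r=30=11110 popcount=4 -> KEEP
r=31=11111 popcount=5 -> skip
r=32=100000 popcount=1 -> skip
r=33=100001 popcount=2 -> skip
r=34=100010 popcount=2 -> skip
r=35=100011 popcount=3 -> skip
r=36=100100 popcount=2 -> skip
r=37=100101 popcount=3 -> skip
r=38=100110 popcount=3 -> skip
r=39=100111 popcount=4 -> KEEP
r=40=101000 popcount=2 -> skip
r=41=101001 popcount=3 -> skip
r=42=101010 popcount=3 -> skip
r=43=101011 popcount=4 -> KEEP
r=44=101100 popcount=3 -> skip
r=45=101101 popcount=4 -> KEEP
r=46=101110 popcount=4 -> KEEP
r=47=101111 popcount=5 -> skip
r=48=110000 popcount=2 -> skip
Kept rows: 15 23 27 29 30 39 43 45 46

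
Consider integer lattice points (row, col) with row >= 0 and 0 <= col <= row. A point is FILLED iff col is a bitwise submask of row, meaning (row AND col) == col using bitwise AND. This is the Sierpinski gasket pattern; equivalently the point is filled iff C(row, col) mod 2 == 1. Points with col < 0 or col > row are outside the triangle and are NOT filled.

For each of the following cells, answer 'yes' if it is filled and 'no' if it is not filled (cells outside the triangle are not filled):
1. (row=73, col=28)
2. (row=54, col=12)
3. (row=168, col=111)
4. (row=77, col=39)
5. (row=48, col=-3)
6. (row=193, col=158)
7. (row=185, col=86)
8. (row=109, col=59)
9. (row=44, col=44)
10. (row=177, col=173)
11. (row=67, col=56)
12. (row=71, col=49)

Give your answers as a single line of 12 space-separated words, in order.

(73,28): row=0b1001001, col=0b11100, row AND col = 0b1000 = 8; 8 != 28 -> empty
(54,12): row=0b110110, col=0b1100, row AND col = 0b100 = 4; 4 != 12 -> empty
(168,111): row=0b10101000, col=0b1101111, row AND col = 0b101000 = 40; 40 != 111 -> empty
(77,39): row=0b1001101, col=0b100111, row AND col = 0b101 = 5; 5 != 39 -> empty
(48,-3): col outside [0, 48] -> not filled
(193,158): row=0b11000001, col=0b10011110, row AND col = 0b10000000 = 128; 128 != 158 -> empty
(185,86): row=0b10111001, col=0b1010110, row AND col = 0b10000 = 16; 16 != 86 -> empty
(109,59): row=0b1101101, col=0b111011, row AND col = 0b101001 = 41; 41 != 59 -> empty
(44,44): row=0b101100, col=0b101100, row AND col = 0b101100 = 44; 44 == 44 -> filled
(177,173): row=0b10110001, col=0b10101101, row AND col = 0b10100001 = 161; 161 != 173 -> empty
(67,56): row=0b1000011, col=0b111000, row AND col = 0b0 = 0; 0 != 56 -> empty
(71,49): row=0b1000111, col=0b110001, row AND col = 0b1 = 1; 1 != 49 -> empty

Answer: no no no no no no no no yes no no no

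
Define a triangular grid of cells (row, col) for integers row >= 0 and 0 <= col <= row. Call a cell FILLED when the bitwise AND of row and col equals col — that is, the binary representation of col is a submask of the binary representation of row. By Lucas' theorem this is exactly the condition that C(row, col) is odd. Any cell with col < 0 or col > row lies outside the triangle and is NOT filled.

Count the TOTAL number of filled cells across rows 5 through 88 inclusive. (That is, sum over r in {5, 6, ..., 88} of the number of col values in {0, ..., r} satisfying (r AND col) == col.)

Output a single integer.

r5=101 pc2: +4 =4
r6=110 pc2: +4 =8
r7=111 pc3: +8 =16
r8=1000 pc1: +2 =18
r9=1001 pc2: +4 =22
r10=1010 pc2: +4 =26
r11=1011 pc3: +8 =34
r12=1100 pc2: +4 =38
r13=1101 pc3: +8 =46
r14=1110 pc3: +8 =54
r15=1111 pc4: +16 =70
r16=10000 pc1: +2 =72
r17=10001 pc2: +4 =76
r18=10010 pc2: +4 =80
r19=10011 pc3: +8 =88
r20=10100 pc2: +4 =92
r21=10101 pc3: +8 =100
r22=10110 pc3: +8 =108
r23=10111 pc4: +16 =124
r24=11000 pc2: +4 =128
r25=11001 pc3: +8 =136
r26=11010 pc3: +8 =144
r27=11011 pc4: +16 =160
r28=11100 pc3: +8 =168
r29=11101 pc4: +16 =184
r30=11110 pc4: +16 =200
r31=11111 pc5: +32 =232
r32=100000 pc1: +2 =234
r33=100001 pc2: +4 =238
r34=100010 pc2: +4 =242
r35=100011 pc3: +8 =250
r36=100100 pc2: +4 =254
r37=100101 pc3: +8 =262
r38=100110 pc3: +8 =270
r39=100111 pc4: +16 =286
r40=101000 pc2: +4 =290
r41=101001 pc3: +8 =298
r42=101010 pc3: +8 =306
r43=101011 pc4: +16 =322
r44=101100 pc3: +8 =330
r45=101101 pc4: +16 =346
r46=101110 pc4: +16 =362
r47=101111 pc5: +32 =394
r48=110000 pc2: +4 =398
r49=110001 pc3: +8 =406
r50=110010 pc3: +8 =414
r51=110011 pc4: +16 =430
r52=110100 pc3: +8 =438
r53=110101 pc4: +16 =454
r54=110110 pc4: +16 =470
r55=110111 pc5: +32 =502
r56=111000 pc3: +8 =510
r57=111001 pc4: +16 =526
r58=111010 pc4: +16 =542
r59=111011 pc5: +32 =574
r60=111100 pc4: +16 =590
r61=111101 pc5: +32 =622
r62=111110 pc5: +32 =654
r63=111111 pc6: +64 =718
r64=1000000 pc1: +2 =720
r65=1000001 pc2: +4 =724
r66=1000010 pc2: +4 =728
r67=1000011 pc3: +8 =736
r68=1000100 pc2: +4 =740
r69=1000101 pc3: +8 =748
r70=1000110 pc3: +8 =756
r71=1000111 pc4: +16 =772
r72=1001000 pc2: +4 =776
r73=1001001 pc3: +8 =784
r74=1001010 pc3: +8 =792
r75=1001011 pc4: +16 =808
r76=1001100 pc3: +8 =816
r77=1001101 pc4: +16 =832
r78=1001110 pc4: +16 =848
r79=1001111 pc5: +32 =880
r80=1010000 pc2: +4 =884
r81=1010001 pc3: +8 =892
r82=1010010 pc3: +8 =900
r83=1010011 pc4: +16 =916
r84=1010100 pc3: +8 =924
r85=1010101 pc4: +16 =940
r86=1010110 pc4: +16 =956
r87=1010111 pc5: +32 =988
r88=1011000 pc3: +8 =996

Answer: 996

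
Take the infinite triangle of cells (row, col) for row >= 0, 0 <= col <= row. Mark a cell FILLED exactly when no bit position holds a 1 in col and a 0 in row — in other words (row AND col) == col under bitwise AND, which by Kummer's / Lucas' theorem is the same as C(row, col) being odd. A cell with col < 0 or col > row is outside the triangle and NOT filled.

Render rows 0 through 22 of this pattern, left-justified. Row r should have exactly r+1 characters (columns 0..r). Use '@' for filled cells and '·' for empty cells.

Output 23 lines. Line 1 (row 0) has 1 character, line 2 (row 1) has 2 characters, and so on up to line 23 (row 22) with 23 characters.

Answer: @
@@
@·@
@@@@
@···@
@@··@@
@·@·@·@
@@@@@@@@
@·······@
@@······@@
@·@·····@·@
@@@@····@@@@
@···@···@···@
@@··@@··@@··@@
@·@·@·@·@·@·@·@
@@@@@@@@@@@@@@@@
@···············@
@@··············@@
@·@·············@·@
@@@@············@@@@
@···@···········@···@
@@··@@··········@@··@@
@·@·@·@·········@·@·@·@

Derivation:
r0=0: @
r1=1: @@
r2=10: @·@
r3=11: @@@@
r4=100: @···@
r5=101: @@··@@
r6=110: @·@·@·@
r7=111: @@@@@@@@
r8=1000: @·······@
r9=1001: @@······@@
r10=1010: @·@·····@·@
r11=1011: @@@@····@@@@
r12=1100: @···@···@···@
r13=1101: @@··@@··@@··@@
r14=1110: @·@·@·@·@·@·@·@
r15=1111: @@@@@@@@@@@@@@@@
r16=10000: @···············@
r17=10001: @@··············@@
r18=10010: @·@·············@·@
r19=10011: @@@@············@@@@
r20=10100: @···@···········@···@
r21=10101: @@··@@··········@@··@@
r22=10110: @·@·@·@·········@·@·@·@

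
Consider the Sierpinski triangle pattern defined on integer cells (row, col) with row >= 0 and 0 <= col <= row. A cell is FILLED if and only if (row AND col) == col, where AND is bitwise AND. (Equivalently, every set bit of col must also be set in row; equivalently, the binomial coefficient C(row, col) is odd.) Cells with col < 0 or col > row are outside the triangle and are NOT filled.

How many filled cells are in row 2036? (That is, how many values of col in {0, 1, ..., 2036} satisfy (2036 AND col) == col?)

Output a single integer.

2036 in binary = 11111110100
popcount(2036) = number of 1-bits in 11111110100 = 8
A col c satisfies (2036 AND c) == c iff every set bit of c is also set in 2036; each of the 8 set bits of 2036 can independently be on or off in c.
count = 2^8 = 256

Answer: 256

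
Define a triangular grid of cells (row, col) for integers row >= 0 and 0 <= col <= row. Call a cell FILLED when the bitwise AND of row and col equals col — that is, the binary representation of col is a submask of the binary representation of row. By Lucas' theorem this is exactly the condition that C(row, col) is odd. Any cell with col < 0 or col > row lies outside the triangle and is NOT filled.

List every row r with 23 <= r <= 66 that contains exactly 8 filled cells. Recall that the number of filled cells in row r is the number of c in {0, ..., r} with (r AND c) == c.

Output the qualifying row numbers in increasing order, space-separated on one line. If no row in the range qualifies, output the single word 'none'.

Answer: 25 26 28 35 37 38 41 42 44 49 50 52 56

Derivation:
Row r has 2^popcount(r) filled cells, so we need popcount(r) = log2(8) = 3.
Scan r = 23..66 and keep those with exactly 3 one-bits:
r=23=10111 popcount=4 -> skip
r=24=11000 popcount=2 -> skip
r=25=11001 popcount=3 -> KEEP
r=26=11010 popcount=3 -> KEEP
r=27=11011 popcount=4 -> skip
r=28=11100 popcount=3 -> KEEP
r=29=11101 popcount=4 -> skip
r=30=11110 popcount=4 -> skip
r=31=11111 popcount=5 -> skip
r=32=100000 popcount=1 -> skip
r=33=100001 popcount=2 -> skip
r=34=100010 popcount=2 -> skip
r=35=100011 popcount=3 -> KEEP
r=36=100100 popcount=2 -> skip
r=37=100101 popcount=3 -> KEEP
r=38=100110 popcount=3 -> KEEP
r=39=100111 popcount=4 -> skip
r=40=101000 popcount=2 -> skip
r=41=101001 popcount=3 -> KEEP
r=42=101010 popcount=3 -> KEEP
r=43=101011 popcount=4 -> skip
r=44=101100 popcount=3 -> KEEP
r=45=101101 popcount=4 -> skip
r=46=101110 popcount=4 -> skip
r=47=101111 popcount=5 -> skip
r=48=110000 popcount=2 -> skip
r=49=110001 popcount=3 -> KEEP
r=50=110010 popcount=3 -> KEEP
r=51=110011 popcount=4 -> skip
r=52=110100 popcount=3 -> KEEP
r=53=110101 popcount=4 -> skip
r=54=110110 popcount=4 -> skip
r=55=110111 popcount=5 -> skip
r=56=111000 popcount=3 -> KEEP
r=57=111001 popcount=4 -> skip
r=58=111010 popcount=4 -> skip
r=59=111011 popcount=5 -> skip
r=60=111100 popcount=4 -> skip
r=61=111101 popcount=5 -> skip
r=62=111110 popcount=5 -> skip
r=63=111111 popcount=6 -> skip
r=64=1000000 popcount=1 -> skip
r=65=1000001 popcount=2 -> skip
r=66=1000010 popcount=2 -> skip
Kept rows: 25 26 28 35 37 38 41 42 44 49 50 52 56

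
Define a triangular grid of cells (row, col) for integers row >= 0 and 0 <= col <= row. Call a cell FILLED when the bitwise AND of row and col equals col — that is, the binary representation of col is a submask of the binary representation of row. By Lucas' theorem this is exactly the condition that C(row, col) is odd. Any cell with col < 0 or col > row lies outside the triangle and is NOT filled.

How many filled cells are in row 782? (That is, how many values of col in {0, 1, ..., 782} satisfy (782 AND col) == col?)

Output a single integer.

782 in binary = 1100001110
popcount(782) = number of 1-bits in 1100001110 = 5
A col c satisfies (782 AND c) == c iff every set bit of c is also set in 782; each of the 5 set bits of 782 can independently be on or off in c.
count = 2^5 = 32

Answer: 32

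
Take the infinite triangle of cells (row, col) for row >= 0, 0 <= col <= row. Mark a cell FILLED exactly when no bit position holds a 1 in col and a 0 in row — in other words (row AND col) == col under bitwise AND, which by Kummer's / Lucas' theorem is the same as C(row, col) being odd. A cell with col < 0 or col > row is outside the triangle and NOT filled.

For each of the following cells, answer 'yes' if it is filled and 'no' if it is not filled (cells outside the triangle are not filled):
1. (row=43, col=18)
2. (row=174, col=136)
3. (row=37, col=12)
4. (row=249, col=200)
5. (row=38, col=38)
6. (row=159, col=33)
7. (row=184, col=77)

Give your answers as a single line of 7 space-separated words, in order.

Answer: no yes no yes yes no no

Derivation:
(43,18): row=0b101011, col=0b10010, row AND col = 0b10 = 2; 2 != 18 -> empty
(174,136): row=0b10101110, col=0b10001000, row AND col = 0b10001000 = 136; 136 == 136 -> filled
(37,12): row=0b100101, col=0b1100, row AND col = 0b100 = 4; 4 != 12 -> empty
(249,200): row=0b11111001, col=0b11001000, row AND col = 0b11001000 = 200; 200 == 200 -> filled
(38,38): row=0b100110, col=0b100110, row AND col = 0b100110 = 38; 38 == 38 -> filled
(159,33): row=0b10011111, col=0b100001, row AND col = 0b1 = 1; 1 != 33 -> empty
(184,77): row=0b10111000, col=0b1001101, row AND col = 0b1000 = 8; 8 != 77 -> empty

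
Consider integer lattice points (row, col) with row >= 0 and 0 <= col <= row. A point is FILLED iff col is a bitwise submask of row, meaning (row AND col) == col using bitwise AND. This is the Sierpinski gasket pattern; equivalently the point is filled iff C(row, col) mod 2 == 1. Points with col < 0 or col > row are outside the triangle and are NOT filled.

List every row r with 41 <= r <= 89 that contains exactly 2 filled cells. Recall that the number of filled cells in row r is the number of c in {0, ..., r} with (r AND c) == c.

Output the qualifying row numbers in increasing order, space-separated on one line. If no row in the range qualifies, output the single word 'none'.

Answer: 64

Derivation:
Row r has 2^popcount(r) filled cells, so we need popcount(r) = log2(2) = 1.
Scan r = 41..89 and keep those with exactly 1 one-bits:
r=41=101001 popcount=3 -> skip
r=42=101010 popcount=3 -> skip
r=43=101011 popcount=4 -> skip
r=44=101100 popcount=3 -> skip
r=45=101101 popcount=4 -> skip
r=46=101110 popcount=4 -> skip
r=47=101111 popcount=5 -> skip
r=48=110000 popcount=2 -> skip
r=49=110001 popcount=3 -> skip
r=50=110010 popcount=3 -> skip
r=51=110011 popcount=4 -> skip
r=52=110100 popcount=3 -> skip
r=53=110101 popcount=4 -> skip
r=54=110110 popcount=4 -> skip
r=55=110111 popcount=5 -> skip
r=56=111000 popcount=3 -> skip
r=57=111001 popcount=4 -> skip
r=58=111010 popcount=4 -> skip
r=59=111011 popcount=5 -> skip
r=60=111100 popcount=4 -> skip
r=61=111101 popcount=5 -> skip
r=62=111110 popcount=5 -> skip
r=63=111111 popcount=6 -> skip
r=64=1000000 popcount=1 -> KEEP
r=65=1000001 popcount=2 -> skip
r=66=1000010 popcount=2 -> skip
r=67=1000011 popcount=3 -> skip
r=68=1000100 popcount=2 -> skip
r=69=1000101 popcount=3 -> skip
r=70=1000110 popcount=3 -> skip
r=71=1000111 popcount=4 -> skip
r=72=1001000 popcount=2 -> skip
r=73=1001001 popcount=3 -> skip
r=74=1001010 popcount=3 -> skip
r=75=1001011 popcount=4 -> skip
r=76=1001100 popcount=3 -> skip
r=77=1001101 popcount=4 -> skip
r=78=1001110 popcount=4 -> skip
r=79=1001111 popcount=5 -> skip
r=80=1010000 popcount=2 -> skip
r=81=1010001 popcount=3 -> skip
r=82=1010010 popcount=3 -> skip
r=83=1010011 popcount=4 -> skip
r=84=1010100 popcount=3 -> skip
r=85=1010101 popcount=4 -> skip
r=86=1010110 popcount=4 -> skip
r=87=1010111 popcount=5 -> skip
r=88=1011000 popcount=3 -> skip
r=89=1011001 popcount=4 -> skip
Kept rows: 64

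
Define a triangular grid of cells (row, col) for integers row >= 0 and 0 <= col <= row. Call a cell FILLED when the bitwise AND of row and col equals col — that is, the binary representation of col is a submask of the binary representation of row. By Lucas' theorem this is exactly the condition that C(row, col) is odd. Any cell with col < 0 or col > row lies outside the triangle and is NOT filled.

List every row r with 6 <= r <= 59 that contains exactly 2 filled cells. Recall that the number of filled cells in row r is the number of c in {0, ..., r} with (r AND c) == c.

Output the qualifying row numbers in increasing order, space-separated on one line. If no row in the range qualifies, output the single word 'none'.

Row r has 2^popcount(r) filled cells, so we need popcount(r) = log2(2) = 1.
Scan r = 6..59 and keep those with exactly 1 one-bits:
r=6=110 popcount=2 -> skip
r=7=111 popcount=3 -> skip
r=8=1000 popcount=1 -> KEEP
r=9=1001 popcount=2 -> skip
r=10=1010 popcount=2 -> skip
r=11=1011 popcount=3 -> skip
r=12=1100 popcount=2 -> skip
r=13=1101 popcount=3 -> skip
r=14=1110 popcount=3 -> skip
r=15=1111 popcount=4 -> skip
r=16=10000 popcount=1 -> KEEP
r=17=10001 popcount=2 -> skip
r=18=10010 popcount=2 -> skip
r=19=10011 popcount=3 -> skip
r=20=10100 popcount=2 -> skip
r=21=10101 popcount=3 -> skip
r=22=10110 popcount=3 -> skip
r=23=10111 popcount=4 -> skip
r=24=11000 popcount=2 -> skip
r=25=11001 popcount=3 -> skip
r=26=11010 popcount=3 -> skip
r=27=11011 popcount=4 -> skip
r=28=11100 popcount=3 -> skip
r=29=11101 popcount=4 -> skip
r=30=11110 popcount=4 -> skip
r=31=11111 popcount=5 -> skip
r=32=100000 popcount=1 -> KEEP
r=33=100001 popcount=2 -> skip
r=34=100010 popcount=2 -> skip
r=35=100011 popcount=3 -> skip
r=36=100100 popcount=2 -> skip
r=37=100101 popcount=3 -> skip
r=38=100110 popcount=3 -> skip
r=39=100111 popcount=4 -> skip
r=40=101000 popcount=2 -> skip
r=41=101001 popcount=3 -> skip
r=42=101010 popcount=3 -> skip
r=43=101011 popcount=4 -> skip
r=44=101100 popcount=3 -> skip
r=45=101101 popcount=4 -> skip
r=46=101110 popcount=4 -> skip
r=47=101111 popcount=5 -> skip
r=48=110000 popcount=2 -> skip
r=49=110001 popcount=3 -> skip
r=50=110010 popcount=3 -> skip
r=51=110011 popcount=4 -> skip
r=52=110100 popcount=3 -> skip
r=53=110101 popcount=4 -> skip
r=54=110110 popcount=4 -> skip
r=55=110111 popcount=5 -> skip
r=56=111000 popcount=3 -> skip
r=57=111001 popcount=4 -> skip
r=58=111010 popcount=4 -> skip
r=59=111011 popcount=5 -> skip
Kept rows: 8 16 32

Answer: 8 16 32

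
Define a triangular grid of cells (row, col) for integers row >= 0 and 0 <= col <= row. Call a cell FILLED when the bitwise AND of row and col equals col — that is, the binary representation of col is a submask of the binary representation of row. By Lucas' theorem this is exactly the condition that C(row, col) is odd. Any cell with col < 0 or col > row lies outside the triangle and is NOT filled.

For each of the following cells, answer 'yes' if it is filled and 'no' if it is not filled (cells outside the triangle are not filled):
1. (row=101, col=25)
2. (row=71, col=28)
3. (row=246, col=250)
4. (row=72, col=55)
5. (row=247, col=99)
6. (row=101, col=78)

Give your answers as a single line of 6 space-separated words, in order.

(101,25): row=0b1100101, col=0b11001, row AND col = 0b1 = 1; 1 != 25 -> empty
(71,28): row=0b1000111, col=0b11100, row AND col = 0b100 = 4; 4 != 28 -> empty
(246,250): col outside [0, 246] -> not filled
(72,55): row=0b1001000, col=0b110111, row AND col = 0b0 = 0; 0 != 55 -> empty
(247,99): row=0b11110111, col=0b1100011, row AND col = 0b1100011 = 99; 99 == 99 -> filled
(101,78): row=0b1100101, col=0b1001110, row AND col = 0b1000100 = 68; 68 != 78 -> empty

Answer: no no no no yes no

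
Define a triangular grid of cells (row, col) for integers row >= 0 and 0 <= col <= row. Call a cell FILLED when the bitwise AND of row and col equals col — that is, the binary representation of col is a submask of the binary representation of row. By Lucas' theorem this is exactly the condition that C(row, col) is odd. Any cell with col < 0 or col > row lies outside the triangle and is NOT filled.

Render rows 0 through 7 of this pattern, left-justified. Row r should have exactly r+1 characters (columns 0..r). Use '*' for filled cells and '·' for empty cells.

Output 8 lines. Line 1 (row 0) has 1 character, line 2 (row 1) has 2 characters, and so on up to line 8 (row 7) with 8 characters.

Answer: *
**
*·*
****
*···*
**··**
*·*·*·*
********

Derivation:
r0=0: *
r1=1: **
r2=10: *·*
r3=11: ****
r4=100: *···*
r5=101: **··**
r6=110: *·*·*·*
r7=111: ********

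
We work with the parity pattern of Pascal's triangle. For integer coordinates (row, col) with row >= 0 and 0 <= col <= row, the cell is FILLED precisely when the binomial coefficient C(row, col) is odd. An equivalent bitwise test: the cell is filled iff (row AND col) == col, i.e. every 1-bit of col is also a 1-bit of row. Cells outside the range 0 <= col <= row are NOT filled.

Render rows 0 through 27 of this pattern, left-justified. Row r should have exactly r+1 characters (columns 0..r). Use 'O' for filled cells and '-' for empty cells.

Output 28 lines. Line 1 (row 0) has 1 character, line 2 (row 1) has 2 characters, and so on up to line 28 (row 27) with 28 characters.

Answer: O
OO
O-O
OOOO
O---O
OO--OO
O-O-O-O
OOOOOOOO
O-------O
OO------OO
O-O-----O-O
OOOO----OOOO
O---O---O---O
OO--OO--OO--OO
O-O-O-O-O-O-O-O
OOOOOOOOOOOOOOOO
O---------------O
OO--------------OO
O-O-------------O-O
OOOO------------OOOO
O---O-----------O---O
OO--OO----------OO--OO
O-O-O-O---------O-O-O-O
OOOOOOOO--------OOOOOOOO
O-------O-------O-------O
OO------OO------OO------OO
O-O-----O-O-----O-O-----O-O
OOOO----OOOO----OOOO----OOOO

Derivation:
r0=0: O
r1=1: OO
r2=10: O-O
r3=11: OOOO
r4=100: O---O
r5=101: OO--OO
r6=110: O-O-O-O
r7=111: OOOOOOOO
r8=1000: O-------O
r9=1001: OO------OO
r10=1010: O-O-----O-O
r11=1011: OOOO----OOOO
r12=1100: O---O---O---O
r13=1101: OO--OO--OO--OO
r14=1110: O-O-O-O-O-O-O-O
r15=1111: OOOOOOOOOOOOOOOO
r16=10000: O---------------O
r17=10001: OO--------------OO
r18=10010: O-O-------------O-O
r19=10011: OOOO------------OOOO
r20=10100: O---O-----------O---O
r21=10101: OO--OO----------OO--OO
r22=10110: O-O-O-O---------O-O-O-O
r23=10111: OOOOOOOO--------OOOOOOOO
r24=11000: O-------O-------O-------O
r25=11001: OO------OO------OO------OO
r26=11010: O-O-----O-O-----O-O-----O-O
r27=11011: OOOO----OOOO----OOOO----OOOO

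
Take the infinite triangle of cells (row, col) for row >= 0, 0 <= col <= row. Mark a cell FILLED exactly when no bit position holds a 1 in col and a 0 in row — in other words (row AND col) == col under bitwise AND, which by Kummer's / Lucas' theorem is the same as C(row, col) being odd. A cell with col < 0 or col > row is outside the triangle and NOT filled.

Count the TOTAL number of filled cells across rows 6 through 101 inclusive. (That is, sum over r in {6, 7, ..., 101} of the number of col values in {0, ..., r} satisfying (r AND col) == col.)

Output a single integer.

Answer: 1260

Derivation:
r6=110 pc2: +4 =4
r7=111 pc3: +8 =12
r8=1000 pc1: +2 =14
r9=1001 pc2: +4 =18
r10=1010 pc2: +4 =22
r11=1011 pc3: +8 =30
r12=1100 pc2: +4 =34
r13=1101 pc3: +8 =42
r14=1110 pc3: +8 =50
r15=1111 pc4: +16 =66
r16=10000 pc1: +2 =68
r17=10001 pc2: +4 =72
r18=10010 pc2: +4 =76
r19=10011 pc3: +8 =84
r20=10100 pc2: +4 =88
r21=10101 pc3: +8 =96
r22=10110 pc3: +8 =104
r23=10111 pc4: +16 =120
r24=11000 pc2: +4 =124
r25=11001 pc3: +8 =132
r26=11010 pc3: +8 =140
r27=11011 pc4: +16 =156
r28=11100 pc3: +8 =164
r29=11101 pc4: +16 =180
r30=11110 pc4: +16 =196
r31=11111 pc5: +32 =228
r32=100000 pc1: +2 =230
r33=100001 pc2: +4 =234
r34=100010 pc2: +4 =238
r35=100011 pc3: +8 =246
r36=100100 pc2: +4 =250
r37=100101 pc3: +8 =258
r38=100110 pc3: +8 =266
r39=100111 pc4: +16 =282
r40=101000 pc2: +4 =286
r41=101001 pc3: +8 =294
r42=101010 pc3: +8 =302
r43=101011 pc4: +16 =318
r44=101100 pc3: +8 =326
r45=101101 pc4: +16 =342
r46=101110 pc4: +16 =358
r47=101111 pc5: +32 =390
r48=110000 pc2: +4 =394
r49=110001 pc3: +8 =402
r50=110010 pc3: +8 =410
r51=110011 pc4: +16 =426
r52=110100 pc3: +8 =434
r53=110101 pc4: +16 =450
r54=110110 pc4: +16 =466
r55=110111 pc5: +32 =498
r56=111000 pc3: +8 =506
r57=111001 pc4: +16 =522
r58=111010 pc4: +16 =538
r59=111011 pc5: +32 =570
r60=111100 pc4: +16 =586
r61=111101 pc5: +32 =618
r62=111110 pc5: +32 =650
r63=111111 pc6: +64 =714
r64=1000000 pc1: +2 =716
r65=1000001 pc2: +4 =720
r66=1000010 pc2: +4 =724
r67=1000011 pc3: +8 =732
r68=1000100 pc2: +4 =736
r69=1000101 pc3: +8 =744
r70=1000110 pc3: +8 =752
r71=1000111 pc4: +16 =768
r72=1001000 pc2: +4 =772
r73=1001001 pc3: +8 =780
r74=1001010 pc3: +8 =788
r75=1001011 pc4: +16 =804
r76=1001100 pc3: +8 =812
r77=1001101 pc4: +16 =828
r78=1001110 pc4: +16 =844
r79=1001111 pc5: +32 =876
r80=1010000 pc2: +4 =880
r81=1010001 pc3: +8 =888
r82=1010010 pc3: +8 =896
r83=1010011 pc4: +16 =912
r84=1010100 pc3: +8 =920
r85=1010101 pc4: +16 =936
r86=1010110 pc4: +16 =952
r87=1010111 pc5: +32 =984
r88=1011000 pc3: +8 =992
r89=1011001 pc4: +16 =1008
r90=1011010 pc4: +16 =1024
r91=1011011 pc5: +32 =1056
r92=1011100 pc4: +16 =1072
r93=1011101 pc5: +32 =1104
r94=1011110 pc5: +32 =1136
r95=1011111 pc6: +64 =1200
r96=1100000 pc2: +4 =1204
r97=1100001 pc3: +8 =1212
r98=1100010 pc3: +8 =1220
r99=1100011 pc4: +16 =1236
r100=1100100 pc3: +8 =1244
r101=1100101 pc4: +16 =1260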